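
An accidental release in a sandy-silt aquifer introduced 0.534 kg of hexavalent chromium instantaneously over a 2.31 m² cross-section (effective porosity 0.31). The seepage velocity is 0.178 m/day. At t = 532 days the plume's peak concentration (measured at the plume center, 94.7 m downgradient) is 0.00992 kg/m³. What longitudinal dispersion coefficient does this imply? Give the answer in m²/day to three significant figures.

0.845 m²/day

At the plume center C_max = M/(n_e·A·√(4πDt)), so D = M²/(4πt·(n_e·A·C_max)²).
n_e·A·C_max = 0.31 × 2.31 × 0.00992 = 0.007104 kg/m.
D = 0.534²/(4π × 532 × 0.007104²) = 0.845 m²/day.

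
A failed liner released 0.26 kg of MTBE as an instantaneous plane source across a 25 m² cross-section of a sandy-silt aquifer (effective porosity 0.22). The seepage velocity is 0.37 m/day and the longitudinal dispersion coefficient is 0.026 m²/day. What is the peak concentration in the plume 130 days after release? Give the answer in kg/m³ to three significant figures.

0.00725 kg/m³

The peak of an instantaneous 1D plume sits at x = vt; there the Gaussian factor is 1 and C_max = M/(n_e·A·√(4πDt)), where n_e·A is the pore area the mass is dissolved in.
√(4πDt) = √(4π × 0.026 × 130) = 6.517 m, so C_max = 0.26/(0.22 × 25 × 6.517) = 0.00725 kg/m³.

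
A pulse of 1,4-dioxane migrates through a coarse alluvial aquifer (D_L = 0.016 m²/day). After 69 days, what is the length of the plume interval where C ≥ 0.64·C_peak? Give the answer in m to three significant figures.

The plume is Gaussian with σ = √(2Dt) = √(2 × 0.016 × 69) = 1.486 m.
C/C_peak = exp(−Δx²/(2σ²)) = 0.64 ⇒ Δx = σ·√(−2 ln 0.64) = 1.486 × 0.9448 = 1.404 m.
Width = 2Δx = 2.81 m.

2.81 m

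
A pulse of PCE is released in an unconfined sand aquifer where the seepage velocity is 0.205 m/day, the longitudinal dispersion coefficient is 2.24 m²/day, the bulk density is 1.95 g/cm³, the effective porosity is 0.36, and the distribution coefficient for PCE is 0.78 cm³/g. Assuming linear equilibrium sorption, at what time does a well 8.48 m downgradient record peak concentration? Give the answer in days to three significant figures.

Retardation factor R = 1 + ρ_b·K_d/n = 1 + 1.95 × 0.78/0.36 = 5.225.
Sorption retards both mechanisms: v_R = v/R = 0.03923 m/day, D_R = D/R = 0.4287 m²/day.
Peak time from v_R²t² + 2D_R t − x² = 0: t = (√(D_R² + v_R²x²) − D_R)/v_R².
√(D_R² + v_R²x²) = √(0.4287² + 0.03923² × 8.48²) = 0.5426; v_R² = 0.001539.
t = (0.5426 − 0.4287)/0.001539 = 74.0 days.

74.0 days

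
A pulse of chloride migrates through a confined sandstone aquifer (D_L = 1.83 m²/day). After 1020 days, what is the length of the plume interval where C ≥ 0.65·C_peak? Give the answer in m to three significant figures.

113 m

The plume is Gaussian with σ = √(2Dt) = √(2 × 1.83 × 1020) = 61.10 m.
C/C_peak = exp(−Δx²/(2σ²)) = 0.65 ⇒ Δx = σ·√(−2 ln 0.65) = 61.10 × 0.9282 = 56.71 m.
Width = 2Δx = 113 m.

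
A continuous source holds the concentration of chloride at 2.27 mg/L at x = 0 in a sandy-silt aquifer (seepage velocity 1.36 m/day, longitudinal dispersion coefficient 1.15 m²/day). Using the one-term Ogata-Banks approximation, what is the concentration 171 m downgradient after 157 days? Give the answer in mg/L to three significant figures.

For a continuous step input, C/C₀ ≈ ½·erfc((x−vt)/(2√(Dt))).
vt = 1.36 × 157 = 213.52 m and 2√(Dt) = 2√(1.15 × 157) = 26.87 m.
Argument (x−vt)/(2√(Dt)) = (171 − 213.52)/26.87 = -1.582; ½·erfc(-1.582) = 0.9874.
C = 2.27 × 0.9874 = 2.24 mg/L.

2.24 mg/L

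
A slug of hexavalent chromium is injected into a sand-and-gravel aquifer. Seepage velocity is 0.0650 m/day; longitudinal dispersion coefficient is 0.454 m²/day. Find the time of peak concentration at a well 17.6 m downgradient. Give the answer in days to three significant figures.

184 days

For the 1D instantaneous-source solution, setting ∂C/∂t = 0 at fixed x gives v²t² + 2Dt − x² = 0, so t = (√(D² + v²x²) − D)/v².
√(D² + v²x²) = √(0.454² + 0.0650² × 17.6²) = 1.231; v² = 0.004225.
t = (1.231 − 0.454)/0.004225 = 184 days (vs. the pure-advection estimate x/v = 271 d).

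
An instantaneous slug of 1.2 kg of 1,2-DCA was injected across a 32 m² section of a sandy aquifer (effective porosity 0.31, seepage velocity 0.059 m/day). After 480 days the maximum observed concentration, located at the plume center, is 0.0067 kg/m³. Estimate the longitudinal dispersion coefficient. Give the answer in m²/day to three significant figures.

0.0540 m²/day

At the plume center C_max = M/(n_e·A·√(4πDt)), so D = M²/(4πt·(n_e·A·C_max)²).
n_e·A·C_max = 0.31 × 32 × 0.0067 = 0.06646 kg/m.
D = 1.2²/(4π × 480 × 0.06646²) = 0.0540 m²/day.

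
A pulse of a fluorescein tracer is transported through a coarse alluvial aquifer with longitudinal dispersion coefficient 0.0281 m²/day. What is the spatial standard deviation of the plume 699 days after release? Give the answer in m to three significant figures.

6.27 m

Dispersive spreading gives a Gaussian with σ² = 2Dt; advection only shifts the center.
σ = √(2 × 0.0281 × 699) = 6.27 m.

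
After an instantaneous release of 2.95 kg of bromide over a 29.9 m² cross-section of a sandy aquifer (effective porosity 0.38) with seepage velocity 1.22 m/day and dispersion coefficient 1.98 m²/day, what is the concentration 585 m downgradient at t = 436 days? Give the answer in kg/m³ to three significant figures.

For an instantaneous plane source, C(x,t) = M/(n_e·A·√(4πDt)) · exp(−(x−vt)²/(4Dt)), with n_e·A the pore (flow) area.
Plume center vt = 1.22 × 436 = 531.92 m, so the well at 585 m is 53.08 m downgradient of the peak.
√(4πDt) = 104.2 m, giving peak height M/(n_e·A·√(4πDt)) = 2.95/(0.38 × 29.9 × 104.2) = 0.002492 kg/m³.
(x−vt)²/(4Dt) = (53.08)²/(4 × 1.98 × 436) = 0.8159; exp(−0.8159) = 0.4422.
C = 0.002492 × 0.4422 = 0.00110 kg/m³.

0.00110 kg/m³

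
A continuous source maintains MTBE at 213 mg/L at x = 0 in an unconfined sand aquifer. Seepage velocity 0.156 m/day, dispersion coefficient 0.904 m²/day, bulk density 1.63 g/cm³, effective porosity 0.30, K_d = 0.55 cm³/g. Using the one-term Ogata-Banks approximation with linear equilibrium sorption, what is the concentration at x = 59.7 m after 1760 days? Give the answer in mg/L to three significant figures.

134 mg/L

Retardation factor R = 1 + ρ_b·K_d/n = 1 + 1.63 × 0.55/0.30 = 3.988.
Sorption retards both mechanisms: v_R = v/R = 0.03912 m/day, D_R = D/R = 0.2267 m²/day.
v_R·t = 0.03912 × 1760 = 68.8512 m; 2√(D_R t) = 39.95 m; argument = (59.7 − 68.8512)/39.95 = -0.2291.
C = C₀ × ½·erfc(-0.2291) = 213 × 0.6270 = 134 mg/L.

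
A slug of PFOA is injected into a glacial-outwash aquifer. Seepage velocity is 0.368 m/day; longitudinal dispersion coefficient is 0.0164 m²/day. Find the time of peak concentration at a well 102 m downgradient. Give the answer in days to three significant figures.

277 days

For the 1D instantaneous-source solution, setting ∂C/∂t = 0 at fixed x gives v²t² + 2Dt − x² = 0, so t = (√(D² + v²x²) − D)/v².
√(D² + v²x²) = √(0.0164² + 0.368² × 102²) = 37.54; v² = 0.135424.
t = (37.54 − 0.0164)/0.135424 = 277 days (vs. the pure-advection estimate x/v = 277 d).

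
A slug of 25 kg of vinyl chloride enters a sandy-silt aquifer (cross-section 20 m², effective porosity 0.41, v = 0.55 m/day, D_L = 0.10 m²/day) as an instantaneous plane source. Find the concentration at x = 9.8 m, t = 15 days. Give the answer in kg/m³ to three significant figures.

0.471 kg/m³

For an instantaneous plane source, C(x,t) = M/(n_e·A·√(4πDt)) · exp(−(x−vt)²/(4Dt)), with n_e·A the pore (flow) area.
Plume center vt = 0.55 × 15 = 8.25 m, so the well at 9.8 m is 1.55 m downgradient of the peak.
√(4πDt) = 4.342 m, giving peak height M/(n_e·A·√(4πDt)) = 25/(0.41 × 20 × 4.342) = 0.7022 kg/m³.
(x−vt)²/(4Dt) = (1.55)²/(4 × 0.10 × 15) = 0.4004; exp(−0.4004) = 0.6701.
C = 0.7022 × 0.6701 = 0.471 kg/m³.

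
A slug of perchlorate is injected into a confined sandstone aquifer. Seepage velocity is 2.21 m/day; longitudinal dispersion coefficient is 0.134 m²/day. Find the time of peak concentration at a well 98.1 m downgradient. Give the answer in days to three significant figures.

For the 1D instantaneous-source solution, setting ∂C/∂t = 0 at fixed x gives v²t² + 2Dt − x² = 0, so t = (√(D² + v²x²) − D)/v².
√(D² + v²x²) = √(0.134² + 2.21² × 98.1²) = 216.8; v² = 4.8841.
t = (216.8 − 0.134)/4.8841 = 44.4 days (vs. the pure-advection estimate x/v = 44.4 d).

44.4 days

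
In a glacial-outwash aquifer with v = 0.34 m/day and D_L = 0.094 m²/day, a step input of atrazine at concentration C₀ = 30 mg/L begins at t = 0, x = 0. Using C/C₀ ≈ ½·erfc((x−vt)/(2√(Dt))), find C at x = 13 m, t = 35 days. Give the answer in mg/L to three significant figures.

For a continuous step input, C/C₀ ≈ ½·erfc((x−vt)/(2√(Dt))).
vt = 0.34 × 35 = 11.9 m and 2√(Dt) = 2√(0.094 × 35) = 3.628 m.
Argument (x−vt)/(2√(Dt)) = (13 − 11.9)/3.628 = 0.3032; ½·erfc(0.3032) = 0.3340.
C = 30 × 0.3340 = 10.0 mg/L.

10.0 mg/L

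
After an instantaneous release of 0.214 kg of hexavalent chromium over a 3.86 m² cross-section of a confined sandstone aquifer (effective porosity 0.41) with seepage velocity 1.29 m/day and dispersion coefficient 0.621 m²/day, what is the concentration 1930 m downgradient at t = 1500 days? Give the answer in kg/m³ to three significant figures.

For an instantaneous plane source, C(x,t) = M/(n_e·A·√(4πDt)) · exp(−(x−vt)²/(4Dt)), with n_e·A the pore (flow) area.
Plume center vt = 1.29 × 1500 = 1935 m, so the well at 1930 m is 5 m upgradient of the peak.
√(4πDt) = 108.2 m, giving peak height M/(n_e·A·√(4πDt)) = 0.214/(0.41 × 3.86 × 108.2) = 0.001250 kg/m³.
(x−vt)²/(4Dt) = (-5)²/(4 × 0.621 × 1500) = 0.006710; exp(−0.006710) = 0.9933.
C = 0.001250 × 0.9933 = 0.00124 kg/m³.

0.00124 kg/m³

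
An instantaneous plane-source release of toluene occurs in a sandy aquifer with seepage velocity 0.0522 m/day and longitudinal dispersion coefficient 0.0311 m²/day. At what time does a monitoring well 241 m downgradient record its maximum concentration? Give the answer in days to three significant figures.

4610 days

For the 1D instantaneous-source solution, setting ∂C/∂t = 0 at fixed x gives v²t² + 2Dt − x² = 0, so t = (√(D² + v²x²) − D)/v².
√(D² + v²x²) = √(0.0311² + 0.0522² × 241²) = 12.58; v² = 0.00272484.
t = (12.58 − 0.0311)/0.00272484 = 4610 days (vs. the pure-advection estimate x/v = 4620 d).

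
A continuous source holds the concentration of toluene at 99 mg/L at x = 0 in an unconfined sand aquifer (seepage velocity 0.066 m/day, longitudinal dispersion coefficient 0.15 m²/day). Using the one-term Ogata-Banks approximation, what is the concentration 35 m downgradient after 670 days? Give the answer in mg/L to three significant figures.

For a continuous step input, C/C₀ ≈ ½·erfc((x−vt)/(2√(Dt))).
vt = 0.066 × 670 = 44.22 m and 2√(Dt) = 2√(0.15 × 670) = 20.05 m.
Argument (x−vt)/(2√(Dt)) = (35 − 44.22)/20.05 = -0.4599; ½·erfc(-0.4599) = 0.7423.
C = 99 × 0.7423 = 73.5 mg/L.

73.5 mg/L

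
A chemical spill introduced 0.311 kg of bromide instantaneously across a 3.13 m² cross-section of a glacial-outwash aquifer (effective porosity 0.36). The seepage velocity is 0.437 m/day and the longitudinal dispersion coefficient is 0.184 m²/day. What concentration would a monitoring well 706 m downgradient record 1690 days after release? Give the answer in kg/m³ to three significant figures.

0.00189 kg/m³

For an instantaneous plane source, C(x,t) = M/(n_e·A·√(4πDt)) · exp(−(x−vt)²/(4Dt)), with n_e·A the pore (flow) area.
Plume center vt = 0.437 × 1690 = 738.53 m, so the well at 706 m is 32.53 m upgradient of the peak.
√(4πDt) = 62.51 m, giving peak height M/(n_e·A·√(4πDt)) = 0.311/(0.36 × 3.13 × 62.51) = 0.004415 kg/m³.
(x−vt)²/(4Dt) = (-32.53)²/(4 × 0.184 × 1690) = 0.8508; exp(−0.8508) = 0.4271.
C = 0.004415 × 0.4271 = 0.00189 kg/m³.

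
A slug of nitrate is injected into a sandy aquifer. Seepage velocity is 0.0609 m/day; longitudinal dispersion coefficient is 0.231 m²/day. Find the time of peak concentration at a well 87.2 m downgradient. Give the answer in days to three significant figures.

For the 1D instantaneous-source solution, setting ∂C/∂t = 0 at fixed x gives v²t² + 2Dt − x² = 0, so t = (√(D² + v²x²) − D)/v².
√(D² + v²x²) = √(0.231² + 0.0609² × 87.2²) = 5.316; v² = 0.00370881.
t = (5.316 − 0.231)/0.00370881 = 1370 days (vs. the pure-advection estimate x/v = 1430 d).

1370 days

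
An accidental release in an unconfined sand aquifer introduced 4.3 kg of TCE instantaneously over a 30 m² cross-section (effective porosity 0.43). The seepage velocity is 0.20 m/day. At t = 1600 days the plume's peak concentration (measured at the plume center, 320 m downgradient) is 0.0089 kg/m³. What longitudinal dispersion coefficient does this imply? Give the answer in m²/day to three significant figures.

0.0698 m²/day

At the plume center C_max = M/(n_e·A·√(4πDt)), so D = M²/(4πt·(n_e·A·C_max)²).
n_e·A·C_max = 0.43 × 30 × 0.0089 = 0.1148 kg/m.
D = 4.3²/(4π × 1600 × 0.1148²) = 0.0698 m²/day.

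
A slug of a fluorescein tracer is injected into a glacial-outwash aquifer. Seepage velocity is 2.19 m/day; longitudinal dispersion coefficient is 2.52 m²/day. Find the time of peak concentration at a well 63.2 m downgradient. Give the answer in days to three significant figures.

For the 1D instantaneous-source solution, setting ∂C/∂t = 0 at fixed x gives v²t² + 2Dt − x² = 0, so t = (√(D² + v²x²) − D)/v².
√(D² + v²x²) = √(2.52² + 2.19² × 63.2²) = 138.4; v² = 4.7961.
t = (138.4 − 2.52)/4.7961 = 28.3 days (vs. the pure-advection estimate x/v = 28.9 d).

28.3 days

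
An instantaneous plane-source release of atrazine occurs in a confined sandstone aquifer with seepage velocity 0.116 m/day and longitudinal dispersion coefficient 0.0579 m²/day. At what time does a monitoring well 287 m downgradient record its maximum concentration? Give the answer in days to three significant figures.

For the 1D instantaneous-source solution, setting ∂C/∂t = 0 at fixed x gives v²t² + 2Dt − x² = 0, so t = (√(D² + v²x²) − D)/v².
√(D² + v²x²) = √(0.0579² + 0.116² × 287²) = 33.29; v² = 0.013456.
t = (33.29 − 0.0579)/0.013456 = 2470 days (vs. the pure-advection estimate x/v = 2470 d).

2470 days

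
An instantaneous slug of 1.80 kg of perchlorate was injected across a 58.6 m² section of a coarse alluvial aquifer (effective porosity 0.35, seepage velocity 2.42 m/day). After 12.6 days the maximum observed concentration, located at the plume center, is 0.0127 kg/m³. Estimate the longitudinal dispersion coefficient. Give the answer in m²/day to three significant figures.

0.302 m²/day

At the plume center C_max = M/(n_e·A·√(4πDt)), so D = M²/(4πt·(n_e·A·C_max)²).
n_e·A·C_max = 0.35 × 58.6 × 0.0127 = 0.2605 kg/m.
D = 1.80²/(4π × 12.6 × 0.2605²) = 0.302 m²/day.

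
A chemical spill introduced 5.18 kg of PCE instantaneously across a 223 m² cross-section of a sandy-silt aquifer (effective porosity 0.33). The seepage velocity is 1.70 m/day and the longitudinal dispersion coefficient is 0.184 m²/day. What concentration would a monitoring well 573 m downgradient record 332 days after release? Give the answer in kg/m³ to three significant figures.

For an instantaneous plane source, C(x,t) = M/(n_e·A·√(4πDt)) · exp(−(x−vt)²/(4Dt)), with n_e·A the pore (flow) area.
Plume center vt = 1.70 × 332 = 564.4 m, so the well at 573 m is 8.6 m downgradient of the peak.
√(4πDt) = 27.71 m, giving peak height M/(n_e·A·√(4πDt)) = 5.18/(0.33 × 223 × 27.71) = 0.002540 kg/m³.
(x−vt)²/(4Dt) = (8.6)²/(4 × 0.184 × 332) = 0.3027; exp(−0.3027) = 0.7388.
C = 0.002540 × 0.7388 = 0.00188 kg/m³.

0.00188 kg/m³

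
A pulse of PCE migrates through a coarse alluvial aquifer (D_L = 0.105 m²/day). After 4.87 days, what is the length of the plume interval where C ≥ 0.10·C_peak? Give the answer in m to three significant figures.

The plume is Gaussian with σ = √(2Dt) = √(2 × 0.105 × 4.87) = 1.011 m.
C/C_peak = exp(−Δx²/(2σ²)) = 0.10 ⇒ Δx = σ·√(−2 ln 0.10) = 1.011 × 2.146 = 2.170 m.
Width = 2Δx = 4.34 m.

4.34 m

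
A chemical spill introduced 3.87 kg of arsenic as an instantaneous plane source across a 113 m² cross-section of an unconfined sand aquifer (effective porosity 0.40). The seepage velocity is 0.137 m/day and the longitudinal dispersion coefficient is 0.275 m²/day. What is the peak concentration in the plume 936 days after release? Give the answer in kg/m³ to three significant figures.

The peak of an instantaneous 1D plume sits at x = vt; there the Gaussian factor is 1 and C_max = M/(n_e·A·√(4πDt)), where n_e·A is the pore area the mass is dissolved in.
√(4πDt) = √(4π × 0.275 × 936) = 56.87 m, so C_max = 3.87/(0.40 × 113 × 56.87) = 0.00151 kg/m³.

0.00151 kg/m³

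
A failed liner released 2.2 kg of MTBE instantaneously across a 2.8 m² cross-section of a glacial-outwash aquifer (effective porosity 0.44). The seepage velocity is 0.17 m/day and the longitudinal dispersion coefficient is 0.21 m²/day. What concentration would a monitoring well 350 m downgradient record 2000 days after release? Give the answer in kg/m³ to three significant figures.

0.0232 kg/m³

For an instantaneous plane source, C(x,t) = M/(n_e·A·√(4πDt)) · exp(−(x−vt)²/(4Dt)), with n_e·A the pore (flow) area.
Plume center vt = 0.17 × 2000 = 340 m, so the well at 350 m is 10 m downgradient of the peak.
√(4πDt) = 72.65 m, giving peak height M/(n_e·A·√(4πDt)) = 2.2/(0.44 × 2.8 × 72.65) = 0.02458 kg/m³.
(x−vt)²/(4Dt) = (10)²/(4 × 0.21 × 2000) = 0.05952; exp(−0.05952) = 0.9422.
C = 0.02458 × 0.9422 = 0.0232 kg/m³.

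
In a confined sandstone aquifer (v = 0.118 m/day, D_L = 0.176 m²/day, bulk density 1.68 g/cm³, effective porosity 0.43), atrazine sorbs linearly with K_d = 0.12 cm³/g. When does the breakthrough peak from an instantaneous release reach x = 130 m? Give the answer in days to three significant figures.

Retardation factor R = 1 + ρ_b·K_d/n = 1 + 1.68 × 0.12/0.43 = 1.469.
Sorption retards both mechanisms: v_R = v/R = 0.08033 m/day, D_R = D/R = 0.1198 m²/day.
Peak time from v_R²t² + 2D_R t − x² = 0: t = (√(D_R² + v_R²x²) − D_R)/v_R².
√(D_R² + v_R²x²) = √(0.1198² + 0.08033² × 130²) = 10.44; v_R² = 0.006453.
t = (10.44 − 0.1198)/0.006453 = 1600 days.

1600 days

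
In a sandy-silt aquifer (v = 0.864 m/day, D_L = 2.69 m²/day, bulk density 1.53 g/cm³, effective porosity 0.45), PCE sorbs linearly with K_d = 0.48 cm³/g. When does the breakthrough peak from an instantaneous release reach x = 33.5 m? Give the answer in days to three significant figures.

Retardation factor R = 1 + ρ_b·K_d/n = 1 + 1.53 × 0.48/0.45 = 2.632.
Sorption retards both mechanisms: v_R = v/R = 0.3283 m/day, D_R = D/R = 1.022 m²/day.
Peak time from v_R²t² + 2D_R t − x² = 0: t = (√(D_R² + v_R²x²) − D_R)/v_R².
√(D_R² + v_R²x²) = √(1.022² + 0.3283² × 33.5²) = 11.05; v_R² = 0.1078.
t = (11.05 − 1.022)/0.1078 = 93.0 days.

93.0 days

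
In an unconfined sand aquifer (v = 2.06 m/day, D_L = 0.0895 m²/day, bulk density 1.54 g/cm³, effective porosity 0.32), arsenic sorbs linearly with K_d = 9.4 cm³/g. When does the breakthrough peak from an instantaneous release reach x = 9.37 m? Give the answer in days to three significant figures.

Retardation factor R = 1 + ρ_b·K_d/n = 1 + 1.54 × 9.4/0.32 = 46.24.
Sorption retards both mechanisms: v_R = v/R = 0.04455 m/day, D_R = D/R = 0.001936 m²/day.
Peak time from v_R²t² + 2D_R t − x² = 0: t = (√(D_R² + v_R²x²) − D_R)/v_R².
√(D_R² + v_R²x²) = √(0.001936² + 0.04455² × 9.37²) = 0.4174; v_R² = 0.001985.
t = (0.4174 − 0.001936)/0.001985 = 209 days.

209 days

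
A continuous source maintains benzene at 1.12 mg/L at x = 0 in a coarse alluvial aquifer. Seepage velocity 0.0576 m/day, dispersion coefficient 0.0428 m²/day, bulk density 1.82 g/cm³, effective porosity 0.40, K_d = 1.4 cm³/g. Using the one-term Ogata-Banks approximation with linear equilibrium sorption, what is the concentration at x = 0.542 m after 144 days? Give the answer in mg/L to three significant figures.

0.755 mg/L

Retardation factor R = 1 + ρ_b·K_d/n = 1 + 1.82 × 1.4/0.40 = 7.370.
Sorption retards both mechanisms: v_R = v/R = 0.007815 m/day, D_R = D/R = 0.005807 m²/day.
v_R·t = 0.007815 × 144 = 1.12536 m; 2√(D_R t) = 1.829 m; argument = (0.542 − 1.12536)/1.829 = -0.3190.
C = C₀ × ½·erfc(-0.3190) = 1.12 × 0.6741 = 0.755 mg/L.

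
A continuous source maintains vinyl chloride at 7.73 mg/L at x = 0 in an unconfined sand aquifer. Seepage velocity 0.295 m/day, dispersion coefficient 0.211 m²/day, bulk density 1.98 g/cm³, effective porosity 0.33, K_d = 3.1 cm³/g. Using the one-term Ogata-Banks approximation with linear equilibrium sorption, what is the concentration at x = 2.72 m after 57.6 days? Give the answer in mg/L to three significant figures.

Retardation factor R = 1 + ρ_b·K_d/n = 1 + 1.98 × 3.1/0.33 = 19.60.
Sorption retards both mechanisms: v_R = v/R = 0.01505 m/day, D_R = D/R = 0.01077 m²/day.
v_R·t = 0.01505 × 57.6 = 0.86688 m; 2√(D_R t) = 1.575 m; argument = (2.72 − 0.86688)/1.575 = 1.177.
C = C₀ × ½·erfc(1.177) = 7.73 × 0.04800 = 0.371 mg/L.

0.371 mg/L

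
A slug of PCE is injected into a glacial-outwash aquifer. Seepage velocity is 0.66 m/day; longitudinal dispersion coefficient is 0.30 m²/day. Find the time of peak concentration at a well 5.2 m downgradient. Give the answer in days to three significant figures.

7.22 days

For the 1D instantaneous-source solution, setting ∂C/∂t = 0 at fixed x gives v²t² + 2Dt − x² = 0, so t = (√(D² + v²x²) − D)/v².
√(D² + v²x²) = √(0.30² + 0.66² × 5.2²) = 3.445; v² = 0.4356.
t = (3.445 − 0.30)/0.4356 = 7.22 days (vs. the pure-advection estimate x/v = 7.88 d).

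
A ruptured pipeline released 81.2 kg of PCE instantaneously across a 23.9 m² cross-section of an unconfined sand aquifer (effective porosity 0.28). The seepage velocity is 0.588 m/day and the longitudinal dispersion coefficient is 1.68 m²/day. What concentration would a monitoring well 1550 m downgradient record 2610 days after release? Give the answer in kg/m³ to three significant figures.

0.0510 kg/m³

For an instantaneous plane source, C(x,t) = M/(n_e·A·√(4πDt)) · exp(−(x−vt)²/(4Dt)), with n_e·A the pore (flow) area.
Plume center vt = 0.588 × 2610 = 1534.68 m, so the well at 1550 m is 15.32 m downgradient of the peak.
√(4πDt) = 234.7 m, giving peak height M/(n_e·A·√(4πDt)) = 81.2/(0.28 × 23.9 × 234.7) = 0.05170 kg/m³.
(x−vt)²/(4Dt) = (15.32)²/(4 × 1.68 × 2610) = 0.01338; exp(−0.01338) = 0.9867.
C = 0.05170 × 0.9867 = 0.0510 kg/m³.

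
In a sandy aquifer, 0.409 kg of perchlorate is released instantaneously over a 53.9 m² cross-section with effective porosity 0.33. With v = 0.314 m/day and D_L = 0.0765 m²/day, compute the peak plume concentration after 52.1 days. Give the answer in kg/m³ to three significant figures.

0.00325 kg/m³

The peak of an instantaneous 1D plume sits at x = vt; there the Gaussian factor is 1 and C_max = M/(n_e·A·√(4πDt)), where n_e·A is the pore area the mass is dissolved in.
√(4πDt) = √(4π × 0.0765 × 52.1) = 7.077 m, so C_max = 0.409/(0.33 × 53.9 × 7.077) = 0.00325 kg/m³.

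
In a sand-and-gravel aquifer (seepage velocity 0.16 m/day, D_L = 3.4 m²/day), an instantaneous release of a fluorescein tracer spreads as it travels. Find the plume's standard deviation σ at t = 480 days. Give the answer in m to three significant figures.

Dispersive spreading gives a Gaussian with σ² = 2Dt; advection only shifts the center.
σ = √(2 × 3.4 × 480) = 57.1 m.

57.1 m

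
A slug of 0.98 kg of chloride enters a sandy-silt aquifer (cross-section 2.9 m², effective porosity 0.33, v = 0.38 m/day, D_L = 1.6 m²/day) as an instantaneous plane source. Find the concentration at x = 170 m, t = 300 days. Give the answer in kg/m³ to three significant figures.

For an instantaneous plane source, C(x,t) = M/(n_e·A·√(4πDt)) · exp(−(x−vt)²/(4Dt)), with n_e·A the pore (flow) area.
Plume center vt = 0.38 × 300 = 114 m, so the well at 170 m is 56 m downgradient of the peak.
√(4πDt) = 77.67 m, giving peak height M/(n_e·A·√(4πDt)) = 0.98/(0.33 × 2.9 × 77.67) = 0.01318 kg/m³.
(x−vt)²/(4Dt) = (56)²/(4 × 1.6 × 300) = 1.633; exp(−1.633) = 0.1953.
C = 0.01318 × 0.1953 = 0.00257 kg/m³.

0.00257 kg/m³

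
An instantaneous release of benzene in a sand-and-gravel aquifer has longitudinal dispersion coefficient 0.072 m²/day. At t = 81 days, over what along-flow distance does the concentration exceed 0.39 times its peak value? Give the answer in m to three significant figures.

9.37 m

The plume is Gaussian with σ = √(2Dt) = √(2 × 0.072 × 81) = 3.415 m.
C/C_peak = exp(−Δx²/(2σ²)) = 0.39 ⇒ Δx = σ·√(−2 ln 0.39) = 3.415 × 1.372 = 4.685 m.
Width = 2Δx = 9.37 m.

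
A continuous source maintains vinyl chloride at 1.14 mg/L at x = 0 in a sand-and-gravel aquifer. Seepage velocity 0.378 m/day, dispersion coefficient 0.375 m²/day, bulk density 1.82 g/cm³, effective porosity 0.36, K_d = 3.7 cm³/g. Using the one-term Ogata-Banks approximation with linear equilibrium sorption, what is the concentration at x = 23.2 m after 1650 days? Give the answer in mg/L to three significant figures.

0.977 mg/L

Retardation factor R = 1 + ρ_b·K_d/n = 1 + 1.82 × 3.7/0.36 = 19.71.
Sorption retards both mechanisms: v_R = v/R = 0.01918 m/day, D_R = D/R = 0.01903 m²/day.
v_R·t = 0.01918 × 1650 = 31.647 m; 2√(D_R t) = 11.21 m; argument = (23.2 − 31.647)/11.21 = -0.7535.
C = C₀ × ½·erfc(-0.7535) = 1.14 × 0.8567 = 0.977 mg/L.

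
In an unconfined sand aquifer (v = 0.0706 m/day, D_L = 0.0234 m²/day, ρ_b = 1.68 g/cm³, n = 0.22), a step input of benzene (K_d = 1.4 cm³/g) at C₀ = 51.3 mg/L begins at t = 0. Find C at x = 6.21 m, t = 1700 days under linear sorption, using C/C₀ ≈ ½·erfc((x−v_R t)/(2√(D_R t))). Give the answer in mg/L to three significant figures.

Retardation factor R = 1 + ρ_b·K_d/n = 1 + 1.68 × 1.4/0.22 = 11.69.
Sorption retards both mechanisms: v_R = v/R = 0.006039 m/day, D_R = D/R = 0.002002 m²/day.
v_R·t = 0.006039 × 1700 = 10.2663 m; 2√(D_R t) = 3.690 m; argument = (6.21 − 10.2663)/3.690 = -1.099.
C = C₀ × ½·erfc(-1.099) = 51.3 × 0.9399 = 48.2 mg/L.

48.2 mg/L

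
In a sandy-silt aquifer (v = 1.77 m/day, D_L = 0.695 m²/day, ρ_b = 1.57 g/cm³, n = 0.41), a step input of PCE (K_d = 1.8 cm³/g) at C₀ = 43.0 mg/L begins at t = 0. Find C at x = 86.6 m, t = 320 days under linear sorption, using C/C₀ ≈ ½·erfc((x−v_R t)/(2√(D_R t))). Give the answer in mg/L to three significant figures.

1.03 mg/L

Retardation factor R = 1 + ρ_b·K_d/n = 1 + 1.57 × 1.8/0.41 = 7.893.
Sorption retards both mechanisms: v_R = v/R = 0.2242 m/day, D_R = D/R = 0.08805 m²/day.
v_R·t = 0.2242 × 320 = 71.744 m; 2√(D_R t) = 10.62 m; argument = (86.6 − 71.744)/10.62 = 1.399.
C = C₀ × ½·erfc(1.399) = 43.0 × 0.02394 = 1.03 mg/L.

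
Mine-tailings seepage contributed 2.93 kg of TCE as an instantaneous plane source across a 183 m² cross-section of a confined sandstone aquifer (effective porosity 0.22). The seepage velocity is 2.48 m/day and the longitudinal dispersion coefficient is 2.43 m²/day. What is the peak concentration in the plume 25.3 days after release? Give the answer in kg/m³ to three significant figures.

The peak of an instantaneous 1D plume sits at x = vt; there the Gaussian factor is 1 and C_max = M/(n_e·A·√(4πDt)), where n_e·A is the pore area the mass is dissolved in.
√(4πDt) = √(4π × 2.43 × 25.3) = 27.80 m, so C_max = 2.93/(0.22 × 183 × 27.80) = 0.00262 kg/m³.

0.00262 kg/m³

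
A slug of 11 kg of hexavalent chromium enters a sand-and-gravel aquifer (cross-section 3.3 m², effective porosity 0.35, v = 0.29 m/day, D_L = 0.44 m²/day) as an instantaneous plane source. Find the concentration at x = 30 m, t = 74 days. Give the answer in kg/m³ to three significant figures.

0.269 kg/m³

For an instantaneous plane source, C(x,t) = M/(n_e·A·√(4πDt)) · exp(−(x−vt)²/(4Dt)), with n_e·A the pore (flow) area.
Plume center vt = 0.29 × 74 = 21.46 m, so the well at 30 m is 8.54 m downgradient of the peak.
√(4πDt) = 20.23 m, giving peak height M/(n_e·A·√(4πDt)) = 11/(0.35 × 3.3 × 20.23) = 0.4708 kg/m³.
(x−vt)²/(4Dt) = (8.54)²/(4 × 0.44 × 74) = 0.5600; exp(−0.5600) = 0.5712.
C = 0.4708 × 0.5712 = 0.269 kg/m³.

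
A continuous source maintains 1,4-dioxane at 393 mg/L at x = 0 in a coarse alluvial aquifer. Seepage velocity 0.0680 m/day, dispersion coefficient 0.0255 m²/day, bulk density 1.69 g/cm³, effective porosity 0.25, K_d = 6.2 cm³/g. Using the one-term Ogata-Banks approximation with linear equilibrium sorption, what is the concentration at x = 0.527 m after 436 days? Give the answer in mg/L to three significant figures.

232 mg/L

Retardation factor R = 1 + ρ_b·K_d/n = 1 + 1.69 × 6.2/0.25 = 42.91.
Sorption retards both mechanisms: v_R = v/R = 0.001585 m/day, D_R = D/R = 0.0005943 m²/day.
v_R·t = 0.001585 × 436 = 0.69106 m; 2√(D_R t) = 1.018 m; argument = (0.527 − 0.69106)/1.018 = -0.1612.
C = C₀ × ½·erfc(-0.1612) = 393 × 0.5902 = 232 mg/L.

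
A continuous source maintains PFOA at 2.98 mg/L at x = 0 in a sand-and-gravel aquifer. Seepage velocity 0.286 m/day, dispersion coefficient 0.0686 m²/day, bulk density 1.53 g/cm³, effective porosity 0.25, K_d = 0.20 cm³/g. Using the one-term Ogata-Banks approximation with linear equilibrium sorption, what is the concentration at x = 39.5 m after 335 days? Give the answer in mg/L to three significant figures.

Retardation factor R = 1 + ρ_b·K_d/n = 1 + 1.53 × 0.20/0.25 = 2.224.
Sorption retards both mechanisms: v_R = v/R = 0.1286 m/day, D_R = D/R = 0.03085 m²/day.
v_R·t = 0.1286 × 335 = 43.081 m; 2√(D_R t) = 6.430 m; argument = (39.5 − 43.081)/6.430 = -0.5569.
C = C₀ × ½·erfc(-0.5569) = 2.98 × 0.7845 = 2.34 mg/L.

2.34 mg/L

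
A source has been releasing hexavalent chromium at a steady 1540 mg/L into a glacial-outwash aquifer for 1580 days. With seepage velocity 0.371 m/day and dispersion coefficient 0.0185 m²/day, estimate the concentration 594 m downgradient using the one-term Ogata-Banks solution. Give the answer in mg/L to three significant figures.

236 mg/L

For a continuous step input, C/C₀ ≈ ½·erfc((x−vt)/(2√(Dt))).
vt = 0.371 × 1580 = 586.18 m and 2√(Dt) = 2√(0.0185 × 1580) = 10.81 m.
Argument (x−vt)/(2√(Dt)) = (594 − 586.18)/10.81 = 0.7234; ½·erfc(0.7234) = 0.1531.
C = 1540 × 0.1531 = 236 mg/L.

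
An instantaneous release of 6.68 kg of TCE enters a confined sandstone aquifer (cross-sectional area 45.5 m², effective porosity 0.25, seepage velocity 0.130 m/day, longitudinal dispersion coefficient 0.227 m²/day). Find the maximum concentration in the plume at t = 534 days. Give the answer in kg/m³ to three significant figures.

The peak of an instantaneous 1D plume sits at x = vt; there the Gaussian factor is 1 and C_max = M/(n_e·A·√(4πDt)), where n_e·A is the pore area the mass is dissolved in.
√(4πDt) = √(4π × 0.227 × 534) = 39.03 m, so C_max = 6.68/(0.25 × 45.5 × 39.03) = 0.0150 kg/m³.

0.0150 kg/m³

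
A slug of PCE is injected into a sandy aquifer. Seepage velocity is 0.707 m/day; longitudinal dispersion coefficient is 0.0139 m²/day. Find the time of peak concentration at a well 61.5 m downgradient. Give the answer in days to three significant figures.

For the 1D instantaneous-source solution, setting ∂C/∂t = 0 at fixed x gives v²t² + 2Dt − x² = 0, so t = (√(D² + v²x²) − D)/v².
√(D² + v²x²) = √(0.0139² + 0.707² × 61.5²) = 43.48; v² = 0.499849.
t = (43.48 − 0.0139)/0.499849 = 87.0 days (vs. the pure-advection estimate x/v = 87.0 d).

87.0 days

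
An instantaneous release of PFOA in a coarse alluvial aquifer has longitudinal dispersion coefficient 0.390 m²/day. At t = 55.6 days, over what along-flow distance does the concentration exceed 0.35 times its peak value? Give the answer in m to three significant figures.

The plume is Gaussian with σ = √(2Dt) = √(2 × 0.390 × 55.6) = 6.585 m.
C/C_peak = exp(−Δx²/(2σ²)) = 0.35 ⇒ Δx = σ·√(−2 ln 0.35) = 6.585 × 1.449 = 9.542 m.
Width = 2Δx = 19.1 m.

19.1 m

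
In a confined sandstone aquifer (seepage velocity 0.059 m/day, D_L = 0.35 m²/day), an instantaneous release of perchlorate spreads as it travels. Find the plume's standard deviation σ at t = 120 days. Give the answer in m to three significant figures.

9.17 m

Dispersive spreading gives a Gaussian with σ² = 2Dt; advection only shifts the center.
σ = √(2 × 0.35 × 120) = 9.17 m.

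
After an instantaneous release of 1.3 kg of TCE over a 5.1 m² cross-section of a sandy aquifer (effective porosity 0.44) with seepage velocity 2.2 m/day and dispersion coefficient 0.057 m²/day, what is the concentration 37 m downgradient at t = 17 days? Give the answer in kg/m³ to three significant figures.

For an instantaneous plane source, C(x,t) = M/(n_e·A·√(4πDt)) · exp(−(x−vt)²/(4Dt)), with n_e·A the pore (flow) area.
Plume center vt = 2.2 × 17 = 37.4 m, so the well at 37 m is 0.4 m upgradient of the peak.
√(4πDt) = 3.490 m, giving peak height M/(n_e·A·√(4πDt)) = 1.3/(0.44 × 5.1 × 3.490) = 0.1660 kg/m³.
(x−vt)²/(4Dt) = (-0.4)²/(4 × 0.057 × 17) = 0.04128; exp(−0.04128) = 0.9596.
C = 0.1660 × 0.9596 = 0.159 kg/m³.

0.159 kg/m³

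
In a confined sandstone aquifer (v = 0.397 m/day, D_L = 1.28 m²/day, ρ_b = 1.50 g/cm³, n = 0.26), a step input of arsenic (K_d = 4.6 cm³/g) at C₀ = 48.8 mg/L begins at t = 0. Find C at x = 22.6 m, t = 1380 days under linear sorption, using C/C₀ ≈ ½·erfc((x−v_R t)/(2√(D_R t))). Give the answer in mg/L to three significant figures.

19.8 mg/L

Retardation factor R = 1 + ρ_b·K_d/n = 1 + 1.50 × 4.6/0.26 = 27.54.
Sorption retards both mechanisms: v_R = v/R = 0.01442 m/day, D_R = D/R = 0.04648 m²/day.
v_R·t = 0.01442 × 1380 = 19.8996 m; 2√(D_R t) = 16.02 m; argument = (22.6 − 19.8996)/16.02 = 0.1686.
C = C₀ × ½·erfc(0.1686) = 48.8 × 0.4058 = 19.8 mg/L.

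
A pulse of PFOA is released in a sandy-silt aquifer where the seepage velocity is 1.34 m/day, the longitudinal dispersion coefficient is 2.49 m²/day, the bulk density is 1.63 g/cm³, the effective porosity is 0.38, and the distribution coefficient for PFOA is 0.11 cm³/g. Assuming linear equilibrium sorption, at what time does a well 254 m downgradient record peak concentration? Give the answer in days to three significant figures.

Retardation factor R = 1 + ρ_b·K_d/n = 1 + 1.63 × 0.11/0.38 = 1.472.
Sorption retards both mechanisms: v_R = v/R = 0.9103 m/day, D_R = D/R = 1.692 m²/day.
Peak time from v_R²t² + 2D_R t − x² = 0: t = (√(D_R² + v_R²x²) − D_R)/v_R².
√(D_R² + v_R²x²) = √(1.692² + 0.9103² × 254²) = 231.2; v_R² = 0.8286.
t = (231.2 − 1.692)/0.8286 = 277 days.

277 days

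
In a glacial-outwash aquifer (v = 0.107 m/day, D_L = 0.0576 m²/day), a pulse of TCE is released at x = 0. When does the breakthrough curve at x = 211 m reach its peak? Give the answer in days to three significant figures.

For the 1D instantaneous-source solution, setting ∂C/∂t = 0 at fixed x gives v²t² + 2Dt − x² = 0, so t = (√(D² + v²x²) − D)/v².
√(D² + v²x²) = √(0.0576² + 0.107² × 211²) = 22.58; v² = 0.011449.
t = (22.58 − 0.0576)/0.011449 = 1970 days (vs. the pure-advection estimate x/v = 1970 d).

1970 days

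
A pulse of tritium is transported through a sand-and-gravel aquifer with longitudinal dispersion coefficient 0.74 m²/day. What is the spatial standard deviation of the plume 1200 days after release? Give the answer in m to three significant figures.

Dispersive spreading gives a Gaussian with σ² = 2Dt; advection only shifts the center.
σ = √(2 × 0.74 × 1200) = 42.1 m.

42.1 m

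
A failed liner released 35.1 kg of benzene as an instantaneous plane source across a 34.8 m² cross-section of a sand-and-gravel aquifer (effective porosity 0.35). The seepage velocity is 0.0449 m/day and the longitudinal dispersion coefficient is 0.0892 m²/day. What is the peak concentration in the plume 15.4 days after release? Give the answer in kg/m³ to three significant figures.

The peak of an instantaneous 1D plume sits at x = vt; there the Gaussian factor is 1 and C_max = M/(n_e·A·√(4πDt)), where n_e·A is the pore area the mass is dissolved in.
√(4πDt) = √(4π × 0.0892 × 15.4) = 4.155 m, so C_max = 35.1/(0.35 × 34.8 × 4.155) = 0.694 kg/m³.

0.694 kg/m³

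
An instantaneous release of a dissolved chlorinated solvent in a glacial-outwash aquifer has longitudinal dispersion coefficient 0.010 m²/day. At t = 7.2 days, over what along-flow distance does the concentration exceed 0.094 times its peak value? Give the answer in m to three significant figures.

1.65 m

The plume is Gaussian with σ = √(2Dt) = √(2 × 0.010 × 7.2) = 0.3795 m.
C/C_peak = exp(−Δx²/(2σ²)) = 0.094 ⇒ Δx = σ·√(−2 ln 0.094) = 0.3795 × 2.175 = 0.8254 m.
Width = 2Δx = 1.65 m.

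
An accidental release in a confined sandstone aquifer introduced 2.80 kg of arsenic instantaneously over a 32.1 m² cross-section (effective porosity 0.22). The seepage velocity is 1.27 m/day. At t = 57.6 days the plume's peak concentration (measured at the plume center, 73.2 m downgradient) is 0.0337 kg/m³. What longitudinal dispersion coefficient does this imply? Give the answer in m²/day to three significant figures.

0.191 m²/day

At the plume center C_max = M/(n_e·A·√(4πDt)), so D = M²/(4πt·(n_e·A·C_max)²).
n_e·A·C_max = 0.22 × 32.1 × 0.0337 = 0.2380 kg/m.
D = 2.80²/(4π × 57.6 × 0.2380²) = 0.191 m²/day.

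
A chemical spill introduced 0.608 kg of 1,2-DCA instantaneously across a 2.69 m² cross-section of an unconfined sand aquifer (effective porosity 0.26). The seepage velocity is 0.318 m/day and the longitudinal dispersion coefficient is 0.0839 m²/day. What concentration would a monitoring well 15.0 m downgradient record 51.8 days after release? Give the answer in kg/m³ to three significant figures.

For an instantaneous plane source, C(x,t) = M/(n_e·A·√(4πDt)) · exp(−(x−vt)²/(4Dt)), with n_e·A the pore (flow) area.
Plume center vt = 0.318 × 51.8 = 16.4724 m, so the well at 15.0 m is 1.4724 m upgradient of the peak.
√(4πDt) = 7.390 m, giving peak height M/(n_e·A·√(4πDt)) = 0.608/(0.26 × 2.69 × 7.390) = 0.1176 kg/m³.
(x−vt)²/(4Dt) = (-1.4724)²/(4 × 0.0839 × 51.8) = 0.1247; exp(−0.1247) = 0.8828.
C = 0.1176 × 0.8828 = 0.104 kg/m³.

0.104 kg/m³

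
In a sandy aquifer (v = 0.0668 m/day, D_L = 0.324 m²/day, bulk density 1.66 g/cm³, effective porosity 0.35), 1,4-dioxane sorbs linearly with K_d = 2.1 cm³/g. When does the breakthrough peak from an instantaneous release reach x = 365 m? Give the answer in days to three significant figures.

Retardation factor R = 1 + ρ_b·K_d/n = 1 + 1.66 × 2.1/0.35 = 10.96.
Sorption retards both mechanisms: v_R = v/R = 0.006095 m/day, D_R = D/R = 0.02956 m²/day.
Peak time from v_R²t² + 2D_R t − x² = 0: t = (√(D_R² + v_R²x²) − D_R)/v_R².
√(D_R² + v_R²x²) = √(0.02956² + 0.006095² × 365²) = 2.225; v_R² = 3.715e-05.
t = (2.225 − 0.02956)/3.715e-05 = 59100 days.

59100 days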